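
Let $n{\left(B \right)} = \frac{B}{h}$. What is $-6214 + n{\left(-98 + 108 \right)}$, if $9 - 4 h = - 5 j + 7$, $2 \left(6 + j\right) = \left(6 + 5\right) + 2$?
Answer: $- \frac{55846}{9} \approx -6205.1$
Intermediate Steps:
$j = \frac{1}{2}$ ($j = -6 + \frac{\left(6 + 5\right) + 2}{2} = -6 + \frac{11 + 2}{2} = -6 + \frac{1}{2} \cdot 13 = -6 + \frac{13}{2} = \frac{1}{2} \approx 0.5$)
$h = \frac{9}{8}$ ($h = \frac{9}{4} - \frac{\left(-5\right) \frac{1}{2} + 7}{4} = \frac{9}{4} - \frac{- \frac{5}{2} + 7}{4} = \frac{9}{4} - \frac{9}{8} = \frac{9}{8} \approx 1.125$)
$n{\left(B \right)} = \frac{8 B}{9}$ ($n{\left(B \right)} = \frac{B}{\frac{9}{8}} = B \frac{8}{9} = \frac{8 B}{9}$)
$-6214 + n{\left(-98 + 108 \right)} = -6214 + \frac{8 \left(-98 + 108\right)}{9} = -6214 + \frac{8}{9} \cdot 10 = -6214 + \frac{80}{9} = - \frac{55846}{9}$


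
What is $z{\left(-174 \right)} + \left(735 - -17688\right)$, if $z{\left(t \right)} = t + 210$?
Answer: $18459$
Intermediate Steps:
$z{\left(t \right)} = 210 + t$
$z{\left(-174 \right)} + \left(735 - -17688\right) = \left(210 - 174\right) + \left(735 - -17688\right) = 36 + \left(735 + 17688\right) = 36 + 18423 = 18459$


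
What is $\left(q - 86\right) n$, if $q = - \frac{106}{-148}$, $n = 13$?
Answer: $- \frac{82043}{74} \approx -1108.7$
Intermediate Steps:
$q = \frac{53}{74}$ ($q = \left(-106\right) \left(- \frac{1}{148}\right) = \frac{53}{74} \approx 0.71622$)
$\left(q - 86\right) n = \left(\frac{53}{74} - 86\right) 13 = \left(- \frac{6311}{74}\right) 13 = - \frac{82043}{74}$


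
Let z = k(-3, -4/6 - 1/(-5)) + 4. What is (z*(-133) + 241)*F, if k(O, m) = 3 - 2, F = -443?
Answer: 187832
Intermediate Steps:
k(O, m) = 1
z = 5 (z = 1 + 4 = 5)
(z*(-133) + 241)*F = (5*(-133) + 241)*(-443) = (-665 + 241)*(-443) = -424*(-443) = 187832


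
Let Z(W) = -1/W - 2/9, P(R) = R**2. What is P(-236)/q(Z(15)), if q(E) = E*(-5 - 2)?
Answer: 2506320/91 ≈ 27542.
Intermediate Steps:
Z(W) = -2/9 - 1/W (Z(W) = -1/W - 2*1/9 = -1/W - 2/9 = -2/9 - 1/W)
q(E) = -7*E (q(E) = E*(-7) = -7*E)
P(-236)/q(Z(15)) = (-236)**2/((-7*(-2/9 - 1/15))) = 55696/((-7*(-2/9 - 1*1/15))) = 55696/((-7*(-2/9 - 1/15))) = 55696/((-7*(-13/45))) = 55696/(91/45) = 55696*(45/91) = 2506320/91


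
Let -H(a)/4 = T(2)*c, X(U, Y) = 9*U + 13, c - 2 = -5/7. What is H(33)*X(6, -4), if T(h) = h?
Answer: -4824/7 ≈ -689.14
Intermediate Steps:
c = 9/7 (c = 2 - 5/7 = 9/7 ≈ 1.2857)
X(U, Y) = 13 + 9*U
H(a) = -72/7 (H(a) = -8*9/7 = -4*18/7 = -72/7)
H(33)*X(6, -4) = -72*(13 + 9*6)/7 = -72*(13 + 54)/7 = -72/7*67 = -4824/7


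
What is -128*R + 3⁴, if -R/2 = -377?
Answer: -96431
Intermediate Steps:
R = 754 (R = -2*(-377) = 754)
-128*R + 3⁴ = -128*754 + 3⁴ = -96512 + 81 = -96431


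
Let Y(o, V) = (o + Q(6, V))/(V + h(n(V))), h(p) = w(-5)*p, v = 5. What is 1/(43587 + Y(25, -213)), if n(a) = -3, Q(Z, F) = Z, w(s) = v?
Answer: 228/9937805 ≈ 2.2943e-5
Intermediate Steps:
w(s) = 5
h(p) = 5*p
Y(o, V) = (6 + o)/(-15 + V) (Y(o, V) = (o + 6)/(V + 5*(-3)) = (6 + o)/(V - 15) = (6 + o)/(-15 + V))
1/(43587 + Y(25, -213)) = 1/(43587 + (6 + 25)/(-15 - 213)) = 1/(43587 + 31/(-228)) = 1/(43587 - 1/228*31) = 1/(43587 - 31/228) = 1/(9937805/228) = 228/9937805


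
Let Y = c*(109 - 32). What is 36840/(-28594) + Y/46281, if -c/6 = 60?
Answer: -416269620/220559819 ≈ -1.8873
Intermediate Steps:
c = -360 (c = -6*60 = -360)
Y = -27720 (Y = -360*(109 - 32) = -360*77 = -27720)
36840/(-28594) + Y/46281 = 36840/(-28594) - 27720/46281 = 36840*(-1/28594) - 27720*1/46281 = -18420/14297 - 9240/15427 = -416269620/220559819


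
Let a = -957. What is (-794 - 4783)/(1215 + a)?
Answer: -1859/86 ≈ -21.616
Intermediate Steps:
(-794 - 4783)/(1215 + a) = (-794 - 4783)/(1215 - 957) = -5577/258 = -5577*1/258 = -1859/86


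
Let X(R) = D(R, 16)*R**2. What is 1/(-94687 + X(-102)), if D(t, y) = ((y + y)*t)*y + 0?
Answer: -1/543433183 ≈ -1.8402e-9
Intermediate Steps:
D(t, y) = 2*t*y**2 (D(t, y) = ((2*y)*t)*y + 0 = (2*t*y)*y + 0 = 2*t*y**2 + 0 = 2*t*y**2)
X(R) = 512*R**3 (X(R) = (2*R*16**2)*R**2 = (2*R*256)*R**2 = (512*R)*R**2 = 512*R**3)
1/(-94687 + X(-102)) = 1/(-94687 + 512*(-102)**3) = 1/(-94687 + 512*(-1061208)) = 1/(-94687 - 543338496) = 1/(-543433183) = -1/543433183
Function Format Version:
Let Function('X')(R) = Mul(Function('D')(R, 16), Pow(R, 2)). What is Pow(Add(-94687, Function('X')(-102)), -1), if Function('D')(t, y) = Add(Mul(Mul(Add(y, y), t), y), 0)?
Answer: Rational(-1, 543433183) ≈ -1.8402e-9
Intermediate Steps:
Function('D')(t, y) = Mul(2, t, Pow(y, 2)) (Function('D')(t, y) = Add(Mul(Mul(Mul(2, y), t), y), 0) = Add(Mul(Mul(2, t, y), y), 0) = Add(Mul(2, t, Pow(y, 2)), 0) = Mul(2, t, Pow(y, 2)))
Function('X')(R) = Mul(512, Pow(R, 3)) (Function('X')(R) = Mul(Mul(2, R, Pow(16, 2)), Pow(R, 2)) = Mul(Mul(2, R, 256), Pow(R, 2)) = Mul(Mul(512, R), Pow(R, 2)) = Mul(512, Pow(R, 3)))
Pow(Add(-94687, Function('X')(-102)), -1) = Pow(Add(-94687, Mul(512, Pow(-102, 3))), -1) = Pow(Add(-94687, Mul(512, -1061208)), -1) = Pow(Add(-94687, -543338496), -1) = Pow(-543433183, -1) = Rational(-1, 543433183)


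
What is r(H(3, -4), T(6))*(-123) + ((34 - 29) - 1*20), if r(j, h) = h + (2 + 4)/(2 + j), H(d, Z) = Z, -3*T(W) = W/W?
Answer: 395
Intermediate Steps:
T(W) = -⅓ (T(W) = -W/(3*W) = -⅓*1 = -⅓)
r(j, h) = h + 6/(2 + j)
r(H(3, -4), T(6))*(-123) + ((34 - 29) - 1*20) = ((6 + 2*(-⅓) - ⅓*(-4))/(2 - 4))*(-123) + ((34 - 29) - 1*20) = ((6 - ⅔ + 4/3)/(-2))*(-123) + (5 - 20) = -½*20/3*(-123) - 15 = -10/3*(-123) - 15 = 410 - 15 = 395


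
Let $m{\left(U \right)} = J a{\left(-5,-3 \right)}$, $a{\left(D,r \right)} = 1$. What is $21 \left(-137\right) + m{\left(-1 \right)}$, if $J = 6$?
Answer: $-2871$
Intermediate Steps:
$m{\left(U \right)} = 6$ ($m{\left(U \right)} = 6 \cdot 1 = 6$)
$21 \left(-137\right) + m{\left(-1 \right)} = 21 \left(-137\right) + 6 = -2877 + 6 = -2871$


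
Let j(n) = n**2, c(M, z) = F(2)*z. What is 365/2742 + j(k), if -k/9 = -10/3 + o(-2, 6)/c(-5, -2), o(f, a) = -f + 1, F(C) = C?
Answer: 29628859/21936 ≈ 1350.7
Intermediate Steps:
o(f, a) = 1 - f
c(M, z) = 2*z
k = 147/4 (k = -9*(-10/3 + (1 - 1*(-2))/((2*(-2)))) = -9*(-10*1/3 + (1 + 2)/(-4)) = -9*(-10/3 + 3*(-1/4)) = -9*(-10/3 - 3/4) = -9*(-49/12) = 147/4 ≈ 36.750)
365/2742 + j(k) = 365/2742 + (147/4)**2 = 365*(1/2742) + 21609/16 = 365/2742 + 21609/16 = 29628859/21936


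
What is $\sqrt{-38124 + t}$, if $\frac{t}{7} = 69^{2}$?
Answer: $3 i \sqrt{533} \approx 69.26 i$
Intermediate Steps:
$t = 33327$ ($t = 7 \cdot 69^{2} = 7 \cdot 4761 = 33327$)
$\sqrt{-38124 + t} = \sqrt{-38124 + 33327} = \sqrt{-4797} = 3 i \sqrt{533}$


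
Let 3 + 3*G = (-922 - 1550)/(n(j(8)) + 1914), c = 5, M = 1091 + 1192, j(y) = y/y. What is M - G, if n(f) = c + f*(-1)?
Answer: 2190768/959 ≈ 2284.4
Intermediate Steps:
j(y) = 1
M = 2283
n(f) = 5 - f (n(f) = 5 + f*(-1) = 5 - f)
G = -1371/959 (G = -1 + ((-922 - 1550)/((5 - 1*1) + 1914))/3 = -1 + (-2472/((5 - 1) + 1914))/3 = -1 + (-2472/(4 + 1914))/3 = -1 + (-2472/1918)/3 = -1 + (-2472*1/1918)/3 = -1 + (⅓)*(-1236/959) = -1 - 412/959 = -1371/959 ≈ -1.4296)
M - G = 2283 - 1*(-1371/959) = 2283 + 1371/959 = 2190768/959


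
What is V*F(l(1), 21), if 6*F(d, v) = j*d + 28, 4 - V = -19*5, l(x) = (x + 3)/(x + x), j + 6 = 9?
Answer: 561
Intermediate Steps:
j = 3 (j = -6 + 9 = 3)
l(x) = (3 + x)/(2*x) (l(x) = (3 + x)/((2*x)) = (3 + x)*(1/(2*x)) = (3 + x)/(2*x))
V = 99 (V = 4 - (-19)*5 = 4 - 1*(-95) = 4 + 95 = 99)
F(d, v) = 14/3 + d/2 (F(d, v) = (3*d + 28)/6 = (28 + 3*d)/6 = 14/3 + d/2)
V*F(l(1), 21) = 99*(14/3 + ((½)*(3 + 1)/1)/2) = 99*(14/3 + ((½)*1*4)/2) = 99*(14/3 + (½)*2) = 99*(14/3 + 1) = 99*(17/3) = 561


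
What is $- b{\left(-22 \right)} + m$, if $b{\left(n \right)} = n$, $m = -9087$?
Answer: $-9065$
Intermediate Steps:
$- b{\left(-22 \right)} + m = \left(-1\right) \left(-22\right) - 9087 = 22 - 9087 = -9065$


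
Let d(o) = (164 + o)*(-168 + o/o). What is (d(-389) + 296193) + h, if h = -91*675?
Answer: 272343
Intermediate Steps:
d(o) = -27388 - 167*o (d(o) = (164 + o)*(-168 + 1) = (164 + o)*(-167) = -27388 - 167*o)
h = -61425
(d(-389) + 296193) + h = ((-27388 - 167*(-389)) + 296193) - 61425 = ((-27388 + 64963) + 296193) - 61425 = (37575 + 296193) - 61425 = 333768 - 61425 = 272343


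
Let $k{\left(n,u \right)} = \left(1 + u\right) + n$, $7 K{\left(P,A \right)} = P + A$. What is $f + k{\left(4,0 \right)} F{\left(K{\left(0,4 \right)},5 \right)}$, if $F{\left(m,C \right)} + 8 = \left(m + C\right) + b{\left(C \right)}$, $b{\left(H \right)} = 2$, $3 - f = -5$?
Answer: $\frac{41}{7} \approx 5.8571$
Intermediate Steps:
$f = 8$ ($f = 3 - -5 = 3 + 5 = 8$)
$K{\left(P,A \right)} = \frac{A}{7} + \frac{P}{7}$ ($K{\left(P,A \right)} = \frac{P + A}{7} = \frac{A + P}{7} = \frac{A}{7} + \frac{P}{7}$)
$F{\left(m,C \right)} = -6 + C + m$ ($F{\left(m,C \right)} = -8 + \left(\left(m + C\right) + 2\right) = -8 + \left(\left(C + m\right) + 2\right) = -8 + \left(2 + C + m\right) = -6 + C + m$)
$k{\left(n,u \right)} = 1 + n + u$
$f + k{\left(4,0 \right)} F{\left(K{\left(0,4 \right)},5 \right)} = 8 + \left(1 + 4 + 0\right) \left(-6 + 5 + \left(\frac{1}{7} \cdot 4 + \frac{1}{7} \cdot 0\right)\right) = 8 + 5 \left(-6 + 5 + \left(\frac{4}{7} + 0\right)\right) = 8 + 5 \left(-6 + 5 + \frac{4}{7}\right) = 8 + 5 \left(- \frac{3}{7}\right) = 8 - \frac{15}{7} = \frac{41}{7}$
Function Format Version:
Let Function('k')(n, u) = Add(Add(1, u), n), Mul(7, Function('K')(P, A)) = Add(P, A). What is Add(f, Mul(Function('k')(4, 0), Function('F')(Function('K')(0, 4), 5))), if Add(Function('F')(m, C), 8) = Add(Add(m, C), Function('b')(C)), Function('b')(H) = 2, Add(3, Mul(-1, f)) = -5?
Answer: Rational(41, 7) ≈ 5.8571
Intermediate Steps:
f = 8 (f = Add(3, Mul(-1, -5)) = Add(3, 5) = 8)
Function('K')(P, A) = Add(Mul(Rational(1, 7), A), Mul(Rational(1, 7), P)) (Function('K')(P, A) = Mul(Rational(1, 7), Add(P, A)) = Mul(Rational(1, 7), Add(A, P)) = Add(Mul(Rational(1, 7), A), Mul(Rational(1, 7), P)))
Function('F')(m, C) = Add(-6, C, m) (Function('F')(m, C) = Add(-8, Add(Add(m, C), 2)) = Add(-8, Add(Add(C, m), 2)) = Add(-8, Add(2, C, m)) = Add(-6, C, m))
Function('k')(n, u) = Add(1, n, u)
Add(f, Mul(Function('k')(4, 0), Function('F')(Function('K')(0, 4), 5))) = Add(8, Mul(Add(1, 4, 0), Add(-6, 5, Add(Mul(Rational(1, 7), 4), Mul(Rational(1, 7), 0))))) = Add(8, Mul(5, Add(-6, 5, Add(Rational(4, 7), 0)))) = Add(8, Mul(5, Add(-6, 5, Rational(4, 7)))) = Add(8, Mul(5, Rational(-3, 7))) = Add(8, Rational(-15, 7)) = Rational(41, 7)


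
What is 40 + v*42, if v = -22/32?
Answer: 89/8 ≈ 11.125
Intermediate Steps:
v = -11/16 (v = -22*1/32 = -11/16 ≈ -0.68750)
40 + v*42 = 40 - 11/16*42 = 40 - 231/8 = 89/8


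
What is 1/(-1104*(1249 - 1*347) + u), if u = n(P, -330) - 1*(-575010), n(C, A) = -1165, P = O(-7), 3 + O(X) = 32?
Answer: -1/421963 ≈ -2.3699e-6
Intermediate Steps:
O(X) = 29 (O(X) = -3 + 32 = 29)
P = 29
u = 573845 (u = -1165 - 1*(-575010) = -1165 + 575010 = 573845)
1/(-1104*(1249 - 1*347) + u) = 1/(-1104*(1249 - 1*347) + 573845) = 1/(-1104*(1249 - 347) + 573845) = 1/(-1104*902 + 573845) = 1/(-995808 + 573845) = 1/(-421963) = -1/421963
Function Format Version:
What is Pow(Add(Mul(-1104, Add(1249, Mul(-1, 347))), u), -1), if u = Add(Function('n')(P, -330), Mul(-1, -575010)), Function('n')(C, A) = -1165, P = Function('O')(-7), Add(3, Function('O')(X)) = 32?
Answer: Rational(-1, 421963) ≈ -2.3699e-6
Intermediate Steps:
Function('O')(X) = 29 (Function('O')(X) = Add(-3, 32) = 29)
P = 29
u = 573845 (u = Add(-1165, Mul(-1, -575010)) = Add(-1165, 575010) = 573845)
Pow(Add(Mul(-1104, Add(1249, Mul(-1, 347))), u), -1) = Pow(Add(Mul(-1104, Add(1249, Mul(-1, 347))), 573845), -1) = Pow(Add(Mul(-1104, Add(1249, -347)), 573845), -1) = Pow(Add(Mul(-1104, 902), 573845), -1) = Pow(Add(-995808, 573845), -1) = Pow(-421963, -1) = Rational(-1, 421963)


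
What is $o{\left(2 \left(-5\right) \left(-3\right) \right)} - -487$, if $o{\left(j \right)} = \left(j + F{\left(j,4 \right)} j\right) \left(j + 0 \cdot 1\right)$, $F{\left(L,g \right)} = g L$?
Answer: $109387$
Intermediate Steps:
$F{\left(L,g \right)} = L g$
$o{\left(j \right)} = j \left(j + 4 j^{2}\right)$ ($o{\left(j \right)} = \left(j + j 4 j\right) \left(j + 0 \cdot 1\right) = \left(j + 4 j j\right) \left(j + 0\right) = \left(j + 4 j^{2}\right) j = j \left(j + 4 j^{2}\right)$)
$o{\left(2 \left(-5\right) \left(-3\right) \right)} - -487 = \left(2 \left(-5\right) \left(-3\right)\right)^{2} \left(1 + 4 \cdot 2 \left(-5\right) \left(-3\right)\right) - -487 = \left(\left(-10\right) \left(-3\right)\right)^{2} \left(1 + 4 \left(\left(-10\right) \left(-3\right)\right)\right) + 487 = 30^{2} \left(1 + 4 \cdot 30\right) + 487 = 900 \left(1 + 120\right) + 487 = 900 \cdot 121 + 487 = 108900 + 487 = 109387$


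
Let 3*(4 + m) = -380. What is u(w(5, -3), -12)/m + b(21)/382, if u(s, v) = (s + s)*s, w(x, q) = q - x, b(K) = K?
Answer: -17307/18718 ≈ -0.92462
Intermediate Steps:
m = -392/3 (m = -4 + (1/3)*(-380) = -4 - 380/3 = -392/3 ≈ -130.67)
u(s, v) = 2*s**2 (u(s, v) = (2*s)*s = 2*s**2)
u(w(5, -3), -12)/m + b(21)/382 = (2*(-3 - 1*5)**2)/(-392/3) + 21/382 = (2*(-3 - 5)**2)*(-3/392) + 21*(1/382) = (2*(-8)**2)*(-3/392) + 21/382 = (2*64)*(-3/392) + 21/382 = 128*(-3/392) + 21/382 = -48/49 + 21/382 = -17307/18718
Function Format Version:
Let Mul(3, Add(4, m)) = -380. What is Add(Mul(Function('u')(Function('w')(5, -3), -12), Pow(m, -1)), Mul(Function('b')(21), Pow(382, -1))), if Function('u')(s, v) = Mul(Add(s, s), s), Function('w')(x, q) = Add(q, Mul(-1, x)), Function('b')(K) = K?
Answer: Rational(-17307, 18718) ≈ -0.92462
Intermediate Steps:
m = Rational(-392, 3) (m = Add(-4, Mul(Rational(1, 3), -380)) = Add(-4, Rational(-380, 3)) = Rational(-392, 3) ≈ -130.67)
Function('u')(s, v) = Mul(2, Pow(s, 2)) (Function('u')(s, v) = Mul(Mul(2, s), s) = Mul(2, Pow(s, 2)))
Add(Mul(Function('u')(Function('w')(5, -3), -12), Pow(m, -1)), Mul(Function('b')(21), Pow(382, -1))) = Add(Mul(Mul(2, Pow(Add(-3, Mul(-1, 5)), 2)), Pow(Rational(-392, 3), -1)), Mul(21, Pow(382, -1))) = Add(Mul(Mul(2, Pow(Add(-3, -5), 2)), Rational(-3, 392)), Mul(21, Rational(1, 382))) = Add(Mul(Mul(2, Pow(-8, 2)), Rational(-3, 392)), Rational(21, 382)) = Add(Mul(Mul(2, 64), Rational(-3, 392)), Rational(21, 382)) = Add(Mul(128, Rational(-3, 392)), Rational(21, 382)) = Add(Rational(-48, 49), Rational(21, 382)) = Rational(-17307, 18718)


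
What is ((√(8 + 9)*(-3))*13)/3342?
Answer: -13*√17/1114 ≈ -0.048115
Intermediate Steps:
((√(8 + 9)*(-3))*13)/3342 = ((√17*(-3))*13)*(1/3342) = (-3*√17*13)*(1/3342) = -39*√17*(1/3342) = -13*√17/1114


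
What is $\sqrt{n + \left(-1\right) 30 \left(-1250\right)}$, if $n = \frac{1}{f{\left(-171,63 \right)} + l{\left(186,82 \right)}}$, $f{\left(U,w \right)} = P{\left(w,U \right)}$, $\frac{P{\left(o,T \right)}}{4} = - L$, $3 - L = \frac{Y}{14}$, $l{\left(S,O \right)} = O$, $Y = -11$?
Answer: $\frac{\sqrt{228150091}}{78} \approx 193.65$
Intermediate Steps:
$L = \frac{53}{14}$ ($L = 3 - - \frac{11}{14} = 3 + \frac{11}{14} = \frac{53}{14} \approx 3.7857$)
$P{\left(o,T \right)} = - \frac{106}{7}$ ($P{\left(o,T \right)} = 4 \left(\left(-1\right) \frac{53}{14}\right) = 4 \left(- \frac{53}{14}\right) = - \frac{106}{7}$)
$f{\left(U,w \right)} = - \frac{106}{7}$
$n = \frac{7}{468}$ ($n = \frac{1}{- \frac{106}{7} + 82} = \frac{1}{\frac{468}{7}} = \frac{7}{468} \approx 0.014957$)
$\sqrt{n + \left(-1\right) 30 \left(-1250\right)} = \sqrt{\frac{7}{468} + \left(-1\right) 30 \left(-1250\right)} = \sqrt{\frac{7}{468} - -37500} = \sqrt{\frac{7}{468} + 37500} = \sqrt{\frac{17550007}{468}} = \frac{\sqrt{228150091}}{78}$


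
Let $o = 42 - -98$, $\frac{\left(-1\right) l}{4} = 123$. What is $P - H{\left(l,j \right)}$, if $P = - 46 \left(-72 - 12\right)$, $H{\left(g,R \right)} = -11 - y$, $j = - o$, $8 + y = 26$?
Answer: $3893$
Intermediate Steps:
$l = -492$ ($l = \left(-4\right) 123 = -492$)
$o = 140$ ($o = 42 + 98 = 140$)
$y = 18$ ($y = -8 + 26 = 18$)
$j = -140$ ($j = \left(-1\right) 140 = -140$)
$H{\left(g,R \right)} = -29$ ($H{\left(g,R \right)} = -11 - 18 = -29$)
$P = 3864$ ($P = \left(-46\right) \left(-84\right) = 3864$)
$P - H{\left(l,j \right)} = 3864 - -29 = 3864 + 29 = 3893$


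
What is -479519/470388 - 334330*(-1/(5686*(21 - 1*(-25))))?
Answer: 7960937119/30758200932 ≈ 0.25882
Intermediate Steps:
-479519/470388 - 334330*(-1/(5686*(21 - 1*(-25)))) = -479519*1/470388 - 334330*(-1/(5686*(21 + 25))) = -479519/470388 - 334330/(46*(-5686)) = -479519/470388 - 334330/(-261556) = -479519/470388 - 334330*(-1/261556) = -479519/470388 + 167165/130778 = 7960937119/30758200932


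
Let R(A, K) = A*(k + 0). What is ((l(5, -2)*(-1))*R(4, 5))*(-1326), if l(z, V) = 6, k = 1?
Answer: 31824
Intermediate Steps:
R(A, K) = A (R(A, K) = A*(1 + 0) = A*1 = A)
((l(5, -2)*(-1))*R(4, 5))*(-1326) = ((6*(-1))*4)*(-1326) = -6*4*(-1326) = -24*(-1326) = 31824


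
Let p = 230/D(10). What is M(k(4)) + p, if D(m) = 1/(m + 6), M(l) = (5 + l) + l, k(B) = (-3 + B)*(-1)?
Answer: 3683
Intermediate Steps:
k(B) = 3 - B
M(l) = 5 + 2*l
D(m) = 1/(6 + m)
p = 3680 (p = 230/(1/(6 + 10)) = 230/(1/16) = 230*16 = 3680)
M(k(4)) + p = (5 + 2*(3 - 1*4)) + 3680 = (5 + 2*(3 - 4)) + 3680 = (5 + 2*(-1)) + 3680 = (5 - 2) + 3680 = 3 + 3680 = 3683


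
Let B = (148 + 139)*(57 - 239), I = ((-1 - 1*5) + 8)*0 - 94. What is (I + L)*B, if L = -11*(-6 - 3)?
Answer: -261170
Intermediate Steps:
I = -94 (I = ((-1 - 5) + 8)*0 - 94 = (-6 + 8)*0 - 94 = 2*0 - 94 = 0 - 94 = -94)
B = -52234 (B = 287*(-182) = -52234)
L = 99 (L = -11*(-9) = 99)
(I + L)*B = (-94 + 99)*(-52234) = 5*(-52234) = -261170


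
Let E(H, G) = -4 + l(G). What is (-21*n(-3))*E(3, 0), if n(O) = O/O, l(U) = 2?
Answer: 42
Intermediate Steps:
n(O) = 1
E(H, G) = -2 (E(H, G) = -4 + 2 = -2)
(-21*n(-3))*E(3, 0) = -21*1*(-2) = -21*(-2) = 42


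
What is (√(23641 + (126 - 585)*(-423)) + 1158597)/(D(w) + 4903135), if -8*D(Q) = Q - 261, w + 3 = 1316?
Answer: 772398/3268669 + 2*√217798/9806007 ≈ 0.23640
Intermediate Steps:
w = 1313 (w = -3 + 1316 = 1313)
D(Q) = 261/8 - Q/8 (D(Q) = -(Q - 261)/8 = -(-261 + Q)/8 = 261/8 - Q/8)
(√(23641 + (126 - 585)*(-423)) + 1158597)/(D(w) + 4903135) = (√(23641 + (126 - 585)*(-423)) + 1158597)/((261/8 - ⅛*1313) + 4903135) = (√(23641 - 459*(-423)) + 1158597)/((261/8 - 1313/8) + 4903135) = (√(23641 + 194157) + 1158597)/(-263/2 + 4903135) = (√217798 + 1158597)/(9806007/2) = (1158597 + √217798)*(2/9806007) = 772398/3268669 + 2*√217798/9806007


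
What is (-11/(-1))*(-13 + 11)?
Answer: -22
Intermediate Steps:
(-11/(-1))*(-13 + 11) = -11*(-1)*(-2) = 11*(-2) = -22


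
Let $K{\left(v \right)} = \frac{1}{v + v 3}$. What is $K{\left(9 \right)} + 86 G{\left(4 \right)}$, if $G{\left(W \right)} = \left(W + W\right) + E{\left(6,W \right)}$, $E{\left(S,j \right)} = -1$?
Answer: $\frac{21673}{36} \approx 602.03$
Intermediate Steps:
$G{\left(W \right)} = -1 + 2 W$ ($G{\left(W \right)} = \left(W + W\right) - 1 = 2 W - 1 = -1 + 2 W$)
$K{\left(v \right)} = \frac{1}{4 v}$ ($K{\left(v \right)} = \frac{1}{v + 3 v} = \frac{1}{4 v}$)
$K{\left(9 \right)} + 86 G{\left(4 \right)} = \frac{1}{4 \cdot 9} + 86 \left(-1 + 2 \cdot 4\right) = \frac{1}{4} \cdot \frac{1}{9} + 86 \left(-1 + 8\right) = \frac{1}{36} + 86 \cdot 7 = \frac{1}{36} + 602 = \frac{21673}{36}$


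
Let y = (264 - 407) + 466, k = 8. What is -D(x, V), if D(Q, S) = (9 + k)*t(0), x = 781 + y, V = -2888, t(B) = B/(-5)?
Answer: 0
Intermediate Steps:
t(B) = -B/5 (t(B) = B*(-⅕) = -B/5)
y = 323 (y = -143 + 466 = 323)
x = 1104 (x = 781 + 323 = 1104)
D(Q, S) = 0 (D(Q, S) = (9 + 8)*(-⅕*0) = 17*0 = 0)
-D(x, V) = -1*0 = 0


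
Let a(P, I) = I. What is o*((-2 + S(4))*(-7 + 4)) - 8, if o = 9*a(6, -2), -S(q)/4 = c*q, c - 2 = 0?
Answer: -1844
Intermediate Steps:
c = 2 (c = 2 + 0 = 2)
S(q) = -8*q
o = -18 (o = 9*(-2) = -18)
o*((-2 + S(4))*(-7 + 4)) - 8 = -18*(-2 - 8*4)*(-7 + 4) - 8 = -18*(-2 - 32)*(-3) - 8 = -(-612)*(-3) - 8 = -18*102 - 8 = -1836 - 8 = -1844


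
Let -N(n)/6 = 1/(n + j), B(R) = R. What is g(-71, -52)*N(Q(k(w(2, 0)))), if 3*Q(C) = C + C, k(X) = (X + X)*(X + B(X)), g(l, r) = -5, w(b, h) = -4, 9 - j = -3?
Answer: 45/82 ≈ 0.54878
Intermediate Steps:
j = 12 (j = 9 - 1*(-3) = 9 + 3 = 12)
k(X) = 4*X² (k(X) = (X + X)*(X + X) = (2*X)*(2*X) = 4*X²)
Q(C) = 2*C/3 (Q(C) = (C + C)/3 = (2*C)/3 = 2*C/3)
N(n) = -6/(12 + n) (N(n) = -6/(n + 12) = -6/(12 + n))
g(-71, -52)*N(Q(k(w(2, 0)))) = -(-30)/(12 + 2*(4*(-4)²)/3) = -(-30)/(12 + 2*(4*16)/3) = -(-30)/(12 + (⅔)*64) = -(-30)/(12 + 128/3) = -(-30)/164/3 = -(-30)*3/164 = -5*(-9/82) = 45/82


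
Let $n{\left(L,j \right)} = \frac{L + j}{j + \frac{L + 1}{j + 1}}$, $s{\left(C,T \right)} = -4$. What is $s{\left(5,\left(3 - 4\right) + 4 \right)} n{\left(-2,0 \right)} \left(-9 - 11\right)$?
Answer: $160$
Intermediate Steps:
$n{\left(L,j \right)} = \frac{L + j}{j + \frac{1 + L}{1 + j}}$
$s{\left(5,\left(3 - 4\right) + 4 \right)} n{\left(-2,0 \right)} \left(-9 - 11\right) = - 4 \frac{-2 + 0 + 0^{2} - 0}{1 - 2 + 0 + 0^{2}} \left(-9 - 11\right) = - 4 \frac{-2 + 0 + 0 + 0}{1 - 2 + 0 + 0} \left(-20\right) = - 4 \frac{1}{-1} \left(-2\right) \left(-20\right) = - 4 \left(-1\right) \left(-2\right) \left(-20\right) = - 4 \cdot 2 \left(-20\right) = \left(-4\right) \left(-40\right) = 160$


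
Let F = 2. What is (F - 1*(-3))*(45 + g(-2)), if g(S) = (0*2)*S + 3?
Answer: 240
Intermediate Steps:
g(S) = 3 (g(S) = 0*S + 3 = 0 + 3 = 3)
(F - 1*(-3))*(45 + g(-2)) = (2 - 1*(-3))*(45 + 3) = (2 + 3)*48 = 5*48 = 240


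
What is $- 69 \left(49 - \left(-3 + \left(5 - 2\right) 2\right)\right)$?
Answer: $-3174$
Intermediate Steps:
$- 69 \left(49 - \left(-3 + \left(5 - 2\right) 2\right)\right) = - 69 \left(49 - \left(-3 + 3 \cdot 2\right)\right) = - 69 \left(49 - \left(-3 + 6\right)\right) = - 69 \left(49 - 3\right) = \left(-69\right) 46 = -3174$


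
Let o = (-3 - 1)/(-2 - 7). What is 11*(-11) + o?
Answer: -1085/9 ≈ -120.56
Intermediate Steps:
o = 4/9 (o = -4/(-9) = -4*(-⅑) = 4/9 ≈ 0.44444)
11*(-11) + o = 11*(-11) + 4/9 = -121 + 4/9 = -1085/9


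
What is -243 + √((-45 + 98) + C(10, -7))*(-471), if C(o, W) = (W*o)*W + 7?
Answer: -243 - 2355*√22 ≈ -11289.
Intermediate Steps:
C(o, W) = 7 + o*W² (C(o, W) = o*W² + 7 = 7 + o*W²)
-243 + √((-45 + 98) + C(10, -7))*(-471) = -243 + √((-45 + 98) + (7 + 10*(-7)²))*(-471) = -243 + √(53 + (7 + 10*49))*(-471) = -243 + √(53 + (7 + 490))*(-471) = -243 + √(53 + 497)*(-471) = -243 + √550*(-471) = -243 + (5*√22)*(-471) = -243 - 2355*√22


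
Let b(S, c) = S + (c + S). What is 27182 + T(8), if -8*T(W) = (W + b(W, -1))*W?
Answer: 27159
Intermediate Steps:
b(S, c) = c + 2*S (b(S, c) = S + (S + c) = c + 2*S)
T(W) = -W*(-1 + 3*W)/8 (T(W) = -(W + (-1 + 2*W))*W/8 = -(-1 + 3*W)*W/8 = -W*(-1 + 3*W)/8)
27182 + T(8) = 27182 + (1/8)*8*(1 - 3*8) = 27182 + (1/8)*8*(1 - 24) = 27182 + (1/8)*8*(-23) = 27182 - 23 = 27159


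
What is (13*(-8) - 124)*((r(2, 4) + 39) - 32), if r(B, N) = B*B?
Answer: -2508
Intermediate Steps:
r(B, N) = B**2
(13*(-8) - 124)*((r(2, 4) + 39) - 32) = (13*(-8) - 124)*((2**2 + 39) - 32) = (-104 - 124)*((4 + 39) - 32) = -228*(43 - 32) = -228*11 = -2508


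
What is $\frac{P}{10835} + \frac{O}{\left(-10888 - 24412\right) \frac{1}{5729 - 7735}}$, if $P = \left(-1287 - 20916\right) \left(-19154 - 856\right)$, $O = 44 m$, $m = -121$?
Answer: $\frac{778371923288}{19123775} \approx 40702.0$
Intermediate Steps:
$O = -5324$ ($O = 44 \left(-121\right) = -5324$)
$P = 444282030$ ($P = \left(-22203\right) \left(-20010\right) = 444282030$)
$\frac{P}{10835} + \frac{O}{\left(-10888 - 24412\right) \frac{1}{5729 - 7735}} = \frac{444282030}{10835} - \frac{5324}{\left(-10888 - 24412\right) \frac{1}{5729 - 7735}} = 444282030 \cdot \frac{1}{10835} - \frac{5324}{\left(-35300\right) \frac{1}{-2006}} = \frac{88856406}{2167} - \frac{5324}{\left(-35300\right) \left(- \frac{1}{2006}\right)} = \frac{88856406}{2167} - \frac{5324}{\frac{17650}{1003}} = \frac{88856406}{2167} - \frac{2669986}{8825} = \frac{778371923288}{19123775}$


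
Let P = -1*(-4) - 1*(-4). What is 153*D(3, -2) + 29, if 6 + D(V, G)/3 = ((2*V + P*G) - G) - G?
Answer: -5479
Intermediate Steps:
P = 8 (P = 4 + 4 = 8)
D(V, G) = -18 + 6*V + 18*G (D(V, G) = -18 + 3*(((2*V + 8*G) - G) - G) = -18 + 3*((2*V + 7*G) - G) = -18 + 3*(2*V + 6*G) = -18 + (6*V + 18*G) = -18 + 6*V + 18*G)
153*D(3, -2) + 29 = 153*(-18 + 6*3 + 18*(-2)) + 29 = 153*(-18 + 18 - 36) + 29 = 153*(-36) + 29 = -5508 + 29 = -5479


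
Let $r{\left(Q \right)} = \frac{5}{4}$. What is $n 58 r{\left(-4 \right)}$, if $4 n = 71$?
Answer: $\frac{10295}{8} \approx 1286.9$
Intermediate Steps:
$n = \frac{71}{4}$ ($n = \frac{1}{4} \cdot 71 = \frac{71}{4} \approx 17.75$)
$r{\left(Q \right)} = \frac{5}{4}$ ($r{\left(Q \right)} = 5 \cdot \frac{1}{4} = \frac{5}{4}$)
$n 58 r{\left(-4 \right)} = \frac{71}{4} \cdot 58 \cdot \frac{5}{4} = \frac{2059}{2} \cdot \frac{5}{4} = \frac{10295}{8}$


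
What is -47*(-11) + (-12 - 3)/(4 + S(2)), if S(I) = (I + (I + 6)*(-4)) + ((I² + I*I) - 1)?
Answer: 9838/19 ≈ 517.79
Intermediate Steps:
S(I) = -25 - 3*I + 2*I² (S(I) = (I + (6 + I)*(-4)) + ((I² + I²) - 1) = (I + (-24 - 4*I)) + (2*I² - 1) = (-24 - 3*I) + (-1 + 2*I²) = -25 - 3*I + 2*I²)
-47*(-11) + (-12 - 3)/(4 + S(2)) = -47*(-11) + (-12 - 3)/(4 + (-25 - 3*2 + 2*2²)) = 517 - 15/(4 + (-25 - 6 + 2*4)) = 517 - 15/(4 + (-25 - 6 + 8)) = 517 - 15/(4 - 23) = 517 - 15/(-19) = 517 - 15*(-1/19) = 517 + 15/19 = 9838/19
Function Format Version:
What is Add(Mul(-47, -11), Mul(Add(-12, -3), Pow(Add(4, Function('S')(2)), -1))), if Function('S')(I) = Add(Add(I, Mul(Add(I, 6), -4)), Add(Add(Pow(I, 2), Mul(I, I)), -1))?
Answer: Rational(9838, 19) ≈ 517.79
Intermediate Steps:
Function('S')(I) = Add(-25, Mul(-3, I), Mul(2, Pow(I, 2))) (Function('S')(I) = Add(Add(I, Mul(Add(6, I), -4)), Add(Add(Pow(I, 2), Pow(I, 2)), -1)) = Add(Add(I, Add(-24, Mul(-4, I))), Add(Mul(2, Pow(I, 2)), -1)) = Add(Add(-24, Mul(-3, I)), Add(-1, Mul(2, Pow(I, 2)))) = Add(-25, Mul(-3, I), Mul(2, Pow(I, 2))))
Add(Mul(-47, -11), Mul(Add(-12, -3), Pow(Add(4, Function('S')(2)), -1))) = Add(Mul(-47, -11), Mul(Add(-12, -3), Pow(Add(4, Add(-25, Mul(-3, 2), Mul(2, Pow(2, 2)))), -1))) = Add(517, Mul(-15, Pow(Add(4, Add(-25, -6, Mul(2, 4))), -1))) = Add(517, Mul(-15, Pow(Add(4, Add(-25, -6, 8)), -1))) = Add(517, Mul(-15, Pow(Add(4, -23), -1))) = Add(517, Mul(-15, Pow(-19, -1))) = Add(517, Mul(-15, Rational(-1, 19))) = Add(517, Rational(15, 19)) = Rational(9838, 19)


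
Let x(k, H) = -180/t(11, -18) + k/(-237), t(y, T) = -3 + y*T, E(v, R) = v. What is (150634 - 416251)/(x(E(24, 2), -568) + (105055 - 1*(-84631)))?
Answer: -468636927/334670734 ≈ -1.4003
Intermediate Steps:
t(y, T) = -3 + T*y
x(k, H) = 60/67 - k/237 (x(k, H) = -180/(-3 - 18*11) + k/(-237) = -180/(-3 - 198) + k*(-1/237) = -180/(-201) - k/237 = -180*(-1/201) - k/237 = 60/67 - k/237)
(150634 - 416251)/(x(E(24, 2), -568) + (105055 - 1*(-84631))) = (150634 - 416251)/((60/67 - 1/237*24) + (105055 - 1*(-84631))) = -265617/((60/67 - 8/79) + (105055 + 84631)) = -265617/(4204/5293 + 189686) = -265617/1004012202/5293 = -265617*5293/1004012202 = -468636927/334670734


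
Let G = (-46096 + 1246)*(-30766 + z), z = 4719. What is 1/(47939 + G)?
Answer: 1/1168255889 ≈ 8.5598e-10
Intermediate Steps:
G = 1168207950 (G = (-46096 + 1246)*(-30766 + 4719) = -44850*(-26047) = 1168207950)
1/(47939 + G) = 1/(47939 + 1168207950) = 1/1168255889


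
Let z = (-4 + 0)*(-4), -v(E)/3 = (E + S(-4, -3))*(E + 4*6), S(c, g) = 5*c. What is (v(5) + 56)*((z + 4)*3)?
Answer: 81660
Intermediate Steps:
v(E) = -3*(-20 + E)*(24 + E) (v(E) = -3*(E + 5*(-4))*(E + 4*6) = -3*(E - 20)*(E + 24) = -3*(-20 + E)*(24 + E))
z = 16 (z = -4*(-4) = 16)
(v(5) + 56)*((z + 4)*3) = ((1440 - 12*5 - 3*5**2) + 56)*((16 + 4)*3) = ((1440 - 60 - 3*25) + 56)*(20*3) = ((1440 - 60 - 75) + 56)*60 = (1305 + 56)*60 = 1361*60 = 81660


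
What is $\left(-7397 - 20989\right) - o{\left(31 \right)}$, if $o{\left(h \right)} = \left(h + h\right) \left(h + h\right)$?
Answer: $-32230$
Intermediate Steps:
$o{\left(h \right)} = 4 h^{2}$ ($o{\left(h \right)} = 2 h 2 h = 4 h^{2}$)
$\left(-7397 - 20989\right) - o{\left(31 \right)} = \left(-7397 - 20989\right) - 4 \cdot 31^{2} = \left(-7397 - 20989\right) - 4 \cdot 961 = -28386 - 3844 = -32230$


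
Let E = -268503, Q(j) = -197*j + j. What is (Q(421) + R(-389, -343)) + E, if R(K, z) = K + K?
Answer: -351797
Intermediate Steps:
R(K, z) = 2*K
Q(j) = -196*j
(Q(421) + R(-389, -343)) + E = (-196*421 + 2*(-389)) - 268503 = (-82516 - 778) - 268503 = -83294 - 268503 = -351797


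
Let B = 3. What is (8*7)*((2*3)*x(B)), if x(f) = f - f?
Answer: 0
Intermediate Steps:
x(f) = 0
(8*7)*((2*3)*x(B)) = (8*7)*((2*3)*0) = 56*(6*0) = 56*0 = 0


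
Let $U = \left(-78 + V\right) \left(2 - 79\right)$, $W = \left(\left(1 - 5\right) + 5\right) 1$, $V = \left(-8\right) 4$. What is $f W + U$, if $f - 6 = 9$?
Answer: $8485$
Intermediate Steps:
$V = -32$
$f = 15$ ($f = 6 + 9 = 15$)
$W = 1$ ($W = \left(-4 + 5\right) 1 = 1 \cdot 1 = 1$)
$U = 8470$ ($U = \left(-78 - 32\right) \left(2 - 79\right) = \left(-110\right) \left(-77\right) = 8470$)
$f W + U = 15 \cdot 1 + 8470 = 15 + 8470 = 8485$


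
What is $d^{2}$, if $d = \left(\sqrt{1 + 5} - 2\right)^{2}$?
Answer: $\left(2 - \sqrt{6}\right)^{4} \approx 0.040821$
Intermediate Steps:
$d = \left(-2 + \sqrt{6}\right)^{2}$ ($d = \left(\sqrt{6} - 2\right)^{2} = \left(-2 + \sqrt{6}\right)^{2} \approx 0.20204$)
$d^{2} = \left(\left(2 - \sqrt{6}\right)^{2}\right)^{2} = \left(2 - \sqrt{6}\right)^{4}$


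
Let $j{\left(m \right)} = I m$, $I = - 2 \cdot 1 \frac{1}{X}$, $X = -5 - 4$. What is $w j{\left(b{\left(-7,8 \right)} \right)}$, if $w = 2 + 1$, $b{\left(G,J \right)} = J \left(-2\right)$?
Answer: $- \frac{32}{3} \approx -10.667$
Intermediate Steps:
$X = -9$
$b{\left(G,J \right)} = - 2 J$
$I = \frac{2}{9}$ ($I = - 2 \cdot 1 \frac{1}{-9} = - 2 \cdot 1 \left(- \frac{1}{9}\right) = \left(-2\right) \left(- \frac{1}{9}\right) = \frac{2}{9} \approx 0.22222$)
$w = 3$
$j{\left(m \right)} = \frac{2 m}{9}$
$w j{\left(b{\left(-7,8 \right)} \right)} = 3 \frac{2 \left(\left(-2\right) 8\right)}{9} = 3 \cdot \frac{2}{9} \left(-16\right) = 3 \left(- \frac{32}{9}\right) = - \frac{32}{3}$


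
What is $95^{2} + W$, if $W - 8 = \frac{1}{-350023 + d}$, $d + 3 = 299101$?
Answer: $\frac{460005524}{50925} \approx 9033.0$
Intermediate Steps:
$d = 299098$ ($d = -3 + 299101 = 299098$)
$W = \frac{407399}{50925}$ ($W = 8 + \frac{1}{-350023 + 299098} = 8 + \frac{1}{-50925} = 8 - \frac{1}{50925} = \frac{407399}{50925} \approx 8.0$)
$95^{2} + W = 95^{2} + \frac{407399}{50925} = 9025 + \frac{407399}{50925} = \frac{460005524}{50925}$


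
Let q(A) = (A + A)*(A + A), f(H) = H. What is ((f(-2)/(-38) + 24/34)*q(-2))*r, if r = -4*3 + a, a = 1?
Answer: -43120/323 ≈ -133.50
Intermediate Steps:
q(A) = 4*A² (q(A) = (2*A)*(2*A) = 4*A²)
r = -11 (r = -4*3 + 1 = -12 + 1 = -11)
((f(-2)/(-38) + 24/34)*q(-2))*r = ((-2/(-38) + 24/34)*(4*(-2)²))*(-11) = ((-2*(-1/38) + 24*(1/34))*(4*4))*(-11) = ((1/19 + 12/17)*16)*(-11) = ((245/323)*16)*(-11) = (3920/323)*(-11) = -43120/323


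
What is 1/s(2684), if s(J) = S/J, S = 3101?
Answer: 2684/3101 ≈ 0.86553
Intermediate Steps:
s(J) = 3101/J
1/s(2684) = 1/(3101/2684) = 2684/3101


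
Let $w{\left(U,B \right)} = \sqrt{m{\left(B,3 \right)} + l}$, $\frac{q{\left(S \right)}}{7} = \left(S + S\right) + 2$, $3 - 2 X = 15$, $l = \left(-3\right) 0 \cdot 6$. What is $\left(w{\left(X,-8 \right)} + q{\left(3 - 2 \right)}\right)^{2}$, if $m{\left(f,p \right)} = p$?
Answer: $\left(28 + \sqrt{3}\right)^{2} \approx 884.0$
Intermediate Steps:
$l = 0$ ($l = 0 \cdot 6 = 0$)
$X = -6$ ($X = \frac{3}{2} - \frac{15}{2} = -6$)
$q{\left(S \right)} = 14 + 14 S$ ($q{\left(S \right)} = 7 \left(\left(S + S\right) + 2\right) = 7 \left(2 S + 2\right) = 7 \left(2 + 2 S\right) = 14 + 14 S$)
$w{\left(U,B \right)} = \sqrt{3}$ ($w{\left(U,B \right)} = \sqrt{3 + 0} = \sqrt{3}$)
$\left(w{\left(X,-8 \right)} + q{\left(3 - 2 \right)}\right)^{2} = \left(\sqrt{3} + \left(14 + 14 \left(3 - 2\right)\right)\right)^{2} = \left(\sqrt{3} + \left(14 + 14 \cdot 1\right)\right)^{2} = \left(\sqrt{3} + \left(14 + 14\right)\right)^{2} = \left(\sqrt{3} + 28\right)^{2} = \left(28 + \sqrt{3}\right)^{2}$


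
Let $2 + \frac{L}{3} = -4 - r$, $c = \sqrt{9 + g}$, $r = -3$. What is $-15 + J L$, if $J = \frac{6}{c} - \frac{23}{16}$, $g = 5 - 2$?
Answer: $- \frac{33}{16} - 9 \sqrt{3} \approx -17.651$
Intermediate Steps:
$g = 3$
$c = 2 \sqrt{3}$ ($c = \sqrt{9 + 3} = \sqrt{12} = 2 \sqrt{3} \approx 3.4641$)
$J = - \frac{23}{16} + \sqrt{3}$ ($J = \frac{6}{2 \sqrt{3}} - \frac{23}{16} = 6 \frac{\sqrt{3}}{6} - \frac{23}{16} = \sqrt{3} - \frac{23}{16} = - \frac{23}{16} + \sqrt{3} \approx 0.29455$)
$L = -9$ ($L = -6 + 3 \left(-4 - -3\right) = -6 + 3 \left(-4 + 3\right) = -6 + 3 \left(-1\right) = -6 - 3 = -9$)
$-15 + J L = -15 + \left(- \frac{23}{16} + \sqrt{3}\right) \left(-9\right) = -15 + \left(\frac{207}{16} - 9 \sqrt{3}\right) = - \frac{33}{16} - 9 \sqrt{3}$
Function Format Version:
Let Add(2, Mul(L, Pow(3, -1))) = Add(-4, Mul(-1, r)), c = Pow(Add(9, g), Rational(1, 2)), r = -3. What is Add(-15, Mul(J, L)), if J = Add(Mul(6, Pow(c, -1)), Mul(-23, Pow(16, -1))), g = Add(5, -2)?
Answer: Add(Rational(-33, 16), Mul(-9, Pow(3, Rational(1, 2)))) ≈ -17.651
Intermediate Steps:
g = 3
c = Mul(2, Pow(3, Rational(1, 2))) (c = Pow(Add(9, 3), Rational(1, 2)) = Pow(12, Rational(1, 2)) = Mul(2, Pow(3, Rational(1, 2))) ≈ 3.4641)
J = Add(Rational(-23, 16), Pow(3, Rational(1, 2))) (J = Add(Mul(6, Pow(Mul(2, Pow(3, Rational(1, 2))), -1)), Mul(-23, Pow(16, -1))) = Add(Mul(6, Mul(Rational(1, 6), Pow(3, Rational(1, 2)))), Mul(-23, Rational(1, 16))) = Add(Pow(3, Rational(1, 2)), Rational(-23, 16)) = Add(Rational(-23, 16), Pow(3, Rational(1, 2))) ≈ 0.29455)
L = -9 (L = Add(-6, Mul(3, Add(-4, Mul(-1, -3)))) = Add(-6, Mul(3, Add(-4, 3))) = Add(-6, Mul(3, -1)) = Add(-6, -3) = -9)
Add(-15, Mul(J, L)) = Add(-15, Mul(Add(Rational(-23, 16), Pow(3, Rational(1, 2))), -9)) = Add(-15, Add(Rational(207, 16), Mul(-9, Pow(3, Rational(1, 2))))) = Add(Rational(-33, 16), Mul(-9, Pow(3, Rational(1, 2))))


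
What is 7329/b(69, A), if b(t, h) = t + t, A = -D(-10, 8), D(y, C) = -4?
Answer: 2443/46 ≈ 53.109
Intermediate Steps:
A = 4 (A = -1*(-4) = 4)
b(t, h) = 2*t
7329/b(69, A) = 7329/((2*69)) = 7329/138 = 7329*(1/138) = 2443/46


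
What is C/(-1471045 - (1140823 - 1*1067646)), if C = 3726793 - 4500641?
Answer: 386924/772111 ≈ 0.50112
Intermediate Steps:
C = -773848
C/(-1471045 - (1140823 - 1*1067646)) = -773848/(-1471045 - (1140823 - 1*1067646)) = -773848/(-1471045 - (1140823 - 1067646)) = -773848/(-1471045 - 1*73177) = -773848/(-1471045 - 73177) = -773848/(-1544222) = -773848*(-1/1544222) = 386924/772111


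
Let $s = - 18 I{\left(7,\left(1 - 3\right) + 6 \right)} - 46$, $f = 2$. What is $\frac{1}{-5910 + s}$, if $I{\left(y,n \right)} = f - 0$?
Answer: $- \frac{1}{5992} \approx -0.00016689$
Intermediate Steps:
$I{\left(y,n \right)} = 2$ ($I{\left(y,n \right)} = 2 - 0 = 2 + 0 = 2$)
$s = -82$ ($s = \left(-18\right) 2 - 46 = -36 - 46 = -82$)
$\frac{1}{-5910 + s} = \frac{1}{-5910 - 82} = \frac{1}{-5992} = - \frac{1}{5992}$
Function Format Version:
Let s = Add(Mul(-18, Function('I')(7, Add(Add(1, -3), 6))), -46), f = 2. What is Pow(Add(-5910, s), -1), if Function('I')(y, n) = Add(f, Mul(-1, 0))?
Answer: Rational(-1, 5992) ≈ -0.00016689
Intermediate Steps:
Function('I')(y, n) = 2 (Function('I')(y, n) = Add(2, Mul(-1, 0)) = Add(2, 0) = 2)
s = -82 (s = Add(Mul(-18, 2), -46) = Add(-36, -46) = -82)
Pow(Add(-5910, s), -1) = Pow(Add(-5910, -82), -1) = Pow(-5992, -1) = Rational(-1, 5992)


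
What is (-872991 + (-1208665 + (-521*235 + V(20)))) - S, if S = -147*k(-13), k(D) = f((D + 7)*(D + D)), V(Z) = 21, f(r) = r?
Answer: -2181138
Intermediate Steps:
k(D) = 2*D*(7 + D) (k(D) = (D + 7)*(D + D) = (7 + D)*(2*D) = 2*D*(7 + D))
S = -22932 (S = -294*(-13)*(7 - 13) = -294*(-13)*(-6) = -147*156 = -22932)
(-872991 + (-1208665 + (-521*235 + V(20)))) - S = (-872991 + (-1208665 + (-521*235 + 21))) - 1*(-22932) = (-872991 + (-1208665 + (-122435 + 21))) + 22932 = (-872991 + (-1208665 - 122414)) + 22932 = (-872991 - 1331079) + 22932 = -2204070 + 22932 = -2181138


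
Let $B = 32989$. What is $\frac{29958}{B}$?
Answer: $\frac{29958}{32989} \approx 0.90812$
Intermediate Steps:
$\frac{29958}{B} = \frac{29958}{32989}$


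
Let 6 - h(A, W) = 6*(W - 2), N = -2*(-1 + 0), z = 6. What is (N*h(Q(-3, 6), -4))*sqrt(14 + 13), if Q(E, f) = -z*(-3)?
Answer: 252*sqrt(3) ≈ 436.48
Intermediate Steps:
Q(E, f) = 18 (Q(E, f) = -1*6*(-3) = -6*(-3) = 18)
N = 2 (N = -2*(-1) = 2)
h(A, W) = 18 - 6*W (h(A, W) = 6 - 6*(W - 2) = 6 - 6*(-2 + W) = 6 - (-12 + 6*W) = 6 + (12 - 6*W) = 18 - 6*W)
(N*h(Q(-3, 6), -4))*sqrt(14 + 13) = (2*(18 - 6*(-4)))*sqrt(14 + 13) = (2*(18 + 24))*sqrt(27) = (2*42)*(3*sqrt(3)) = 84*(3*sqrt(3)) = 252*sqrt(3)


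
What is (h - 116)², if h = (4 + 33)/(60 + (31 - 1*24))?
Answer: 59830225/4489 ≈ 13328.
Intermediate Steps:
h = 37/67 (h = 37/(60 + (31 - 24)) = 37/(60 + 7) = 37/67 ≈ 0.55224)
(h - 116)² = (37/67 - 116)² = (-7735/67)² = 59830225/4489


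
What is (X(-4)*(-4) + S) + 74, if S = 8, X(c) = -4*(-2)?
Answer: 50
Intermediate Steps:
X(c) = 8
(X(-4)*(-4) + S) + 74 = (8*(-4) + 8) + 74 = (-32 + 8) + 74 = -24 + 74 = 50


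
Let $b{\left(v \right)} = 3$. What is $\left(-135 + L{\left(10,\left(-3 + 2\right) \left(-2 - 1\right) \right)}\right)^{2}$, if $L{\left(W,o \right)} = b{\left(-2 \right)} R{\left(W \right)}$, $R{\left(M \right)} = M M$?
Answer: $27225$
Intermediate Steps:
$R{\left(M \right)} = M^{2}$
$L{\left(W,o \right)} = 3 W^{2}$
$\left(-135 + L{\left(10,\left(-3 + 2\right) \left(-2 - 1\right) \right)}\right)^{2} = \left(-135 + 3 \cdot 10^{2}\right)^{2} = \left(-135 + 3 \cdot 100\right)^{2} = \left(-135 + 300\right)^{2} = 165^{2} = 27225$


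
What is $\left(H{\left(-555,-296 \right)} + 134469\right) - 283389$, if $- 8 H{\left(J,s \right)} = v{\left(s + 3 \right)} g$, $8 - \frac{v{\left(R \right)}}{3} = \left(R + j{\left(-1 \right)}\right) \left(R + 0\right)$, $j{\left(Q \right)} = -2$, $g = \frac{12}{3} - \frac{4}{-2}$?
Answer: $\frac{182163}{4} \approx 45541.0$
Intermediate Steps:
$g = 6$ ($g = 12 \cdot \frac{1}{3} - -2 = 4 + 2 = 6$)
$v{\left(R \right)} = 24 - 3 R \left(-2 + R\right)$ ($v{\left(R \right)} = 24 - 3 \left(R - 2\right) \left(R + 0\right) = 24 - 3 \left(-2 + R\right) R = 24 - 3 R \left(-2 + R\right)$)
$H{\left(J,s \right)} = - \frac{63}{2} - \frac{9 s}{2} + \frac{9 \left(3 + s\right)^{2}}{4}$ ($H{\left(J,s \right)} = - \frac{\left(24 - 3 \left(s + 3\right)^{2} + 6 \left(s + 3\right)\right) 6}{8} = - \frac{\left(24 - 3 \left(3 + s\right)^{2} + 6 \left(3 + s\right)\right) 6}{8} = - \frac{\left(24 - 3 \left(3 + s\right)^{2} + \left(18 + 6 s\right)\right) 6}{8} = - \frac{\left(42 - 3 \left(3 + s\right)^{2} + 6 s\right) 6}{8} = - \frac{252 - 18 \left(3 + s\right)^{2} + 36 s}{8} = - \frac{63}{2} - \frac{9 s}{2} + \frac{9 \left(3 + s\right)^{2}}{4}$)
$\left(H{\left(-555,-296 \right)} + 134469\right) - 283389 = \left(\left(- \frac{45}{4} + 9 \left(-296\right) + \frac{9 \left(-296\right)^{2}}{4}\right) + 134469\right) - 283389 = \left(\left(- \frac{45}{4} - 2664 + \frac{9}{4} \cdot 87616\right) + 134469\right) - 283389 = \left(\left(- \frac{45}{4} - 2664 + 197136\right) + 134469\right) - 283389 = \left(\frac{777843}{4} + 134469\right) - 283389 = \frac{1315719}{4} - 283389 = \frac{182163}{4}$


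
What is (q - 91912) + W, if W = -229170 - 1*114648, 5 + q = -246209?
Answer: -681944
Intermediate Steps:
q = -246214 (q = -5 - 246209 = -246214)
W = -343818 (W = -229170 - 114648 = -343818)
(q - 91912) + W = (-246214 - 91912) - 343818 = -338126 - 343818 = -681944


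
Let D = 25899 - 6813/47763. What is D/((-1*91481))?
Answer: -137445236/485489667 ≈ -0.28311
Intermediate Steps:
D = 137445236/5307 (D = 25899 - 6813*1/47763 = 25899 - 757/5307 = 137445236/5307 ≈ 25899.)
D/((-1*91481)) = 137445236/(5307*((-1*91481))) = (137445236/5307)/(-91481) = (137445236/5307)*(-1/91481) = -137445236/485489667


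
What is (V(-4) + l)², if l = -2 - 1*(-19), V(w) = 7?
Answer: 576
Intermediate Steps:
l = 17 (l = -2 + 19 = 17)
(V(-4) + l)² = (7 + 17)² = 24² = 576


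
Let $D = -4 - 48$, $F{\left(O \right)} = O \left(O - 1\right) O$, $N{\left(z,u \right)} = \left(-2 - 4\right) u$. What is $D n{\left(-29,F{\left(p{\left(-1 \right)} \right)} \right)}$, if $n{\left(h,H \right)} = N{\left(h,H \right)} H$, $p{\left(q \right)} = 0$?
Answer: $0$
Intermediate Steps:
$N{\left(z,u \right)} = - 6 u$
$F{\left(O \right)} = O^{2} \left(-1 + O\right)$ ($F{\left(O \right)} = O \left(-1 + O\right) O = O^{2} \left(-1 + O\right)$)
$n{\left(h,H \right)} = - 6 H^{2}$ ($n{\left(h,H \right)} = - 6 H H = - 6 H^{2}$)
$D = -52$ ($D = -4 - 48 = -52$)
$D n{\left(-29,F{\left(p{\left(-1 \right)} \right)} \right)} = - 52 \left(- 6 \left(0^{2} \left(-1 + 0\right)\right)^{2}\right) = - 52 \left(- 6 \left(0 \left(-1\right)\right)^{2}\right) = - 52 \left(- 6 \cdot 0^{2}\right) = - 52 \left(\left(-6\right) 0\right) = \left(-52\right) 0 = 0$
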